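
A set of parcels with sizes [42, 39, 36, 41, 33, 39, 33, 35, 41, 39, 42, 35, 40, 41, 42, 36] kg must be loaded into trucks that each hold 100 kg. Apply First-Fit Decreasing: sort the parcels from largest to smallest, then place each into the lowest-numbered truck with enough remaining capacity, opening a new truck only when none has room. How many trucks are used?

8 trucks

Sorted descending: 42, 42, 42, 41, 41, 41, 40, 39, 39, 39, 36, 36, 35, 35, 33, 33.
42 kg → truck 1 (remaining 58 kg)
42 kg → truck 1 (remaining 16 kg)
42 kg → truck 2 (remaining 58 kg)
41 kg → truck 2 (remaining 17 kg)
41 kg → truck 3 (remaining 59 kg)
41 kg → truck 3 (remaining 18 kg)
40 kg → truck 4 (remaining 60 kg)
39 kg → truck 4 (remaining 21 kg)
39 kg → truck 5 (remaining 61 kg)
39 kg → truck 5 (remaining 22 kg)
36 kg → truck 6 (remaining 64 kg)
36 kg → truck 6 (remaining 28 kg)
35 kg → truck 7 (remaining 65 kg)
35 kg → truck 7 (remaining 30 kg)
33 kg → truck 8 (remaining 67 kg)
33 kg → truck 8 (remaining 34 kg)
Final trucks: [42,42] [42,41] [41,41] [40,39] [39,39] [36,36] [35,35] [33,33].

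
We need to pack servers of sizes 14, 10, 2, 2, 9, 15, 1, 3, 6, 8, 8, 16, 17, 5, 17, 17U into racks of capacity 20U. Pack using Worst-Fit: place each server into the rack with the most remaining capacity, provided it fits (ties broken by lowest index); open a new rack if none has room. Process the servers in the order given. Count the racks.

9

rack 1: place 14U, 6U left
rack 2: place 10U, 10U left
rack 2: place 2U, 8U left
rack 2: place 2U, 6U left
rack 3: place 9U, 11U left
rack 4: place 15U, 5U left
rack 3: place 1U, 10U left
rack 3: place 3U, 7U left
rack 3: place 6U, 1U left
rack 5: place 8U, 12U left
rack 5: place 8U, 4U left
rack 6: place 16U, 4U left
rack 7: place 17U, 3U left
rack 1: place 5U, 1U left
rack 8: place 17U, 3U left
rack 9: place 17U, 3U left
Final racks: [14,5] [10,2,2] [9,1,3,6] [15] [8,8] [16] [17] [17] [17].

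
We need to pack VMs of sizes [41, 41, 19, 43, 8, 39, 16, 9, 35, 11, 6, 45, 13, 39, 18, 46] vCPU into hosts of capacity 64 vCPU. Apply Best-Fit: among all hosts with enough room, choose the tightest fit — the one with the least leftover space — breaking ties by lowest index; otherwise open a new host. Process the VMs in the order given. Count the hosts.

host 1: place 41 vCPU, 23 vCPU left
host 2: place 41 vCPU, 23 vCPU left
host 1: place 19 vCPU, 4 vCPU left
host 3: place 43 vCPU, 21 vCPU left
host 3: place 8 vCPU, 13 vCPU left
host 4: place 39 vCPU, 25 vCPU left
host 2: place 16 vCPU, 7 vCPU left
host 3: place 9 vCPU, 4 vCPU left
host 5: place 35 vCPU, 29 vCPU left
host 4: place 11 vCPU, 14 vCPU left
host 2: place 6 vCPU, 1 vCPU left
host 6: place 45 vCPU, 19 vCPU left
host 4: place 13 vCPU, 1 vCPU left
host 7: place 39 vCPU, 25 vCPU left
host 6: place 18 vCPU, 1 vCPU left
host 8: place 46 vCPU, 18 vCPU left

8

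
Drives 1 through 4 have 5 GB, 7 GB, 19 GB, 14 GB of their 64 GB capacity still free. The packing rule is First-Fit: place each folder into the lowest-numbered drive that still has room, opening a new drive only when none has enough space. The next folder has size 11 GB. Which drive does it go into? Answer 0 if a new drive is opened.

3

Drives with room: drive 3 (19 GB), drive 4 (14 GB).
The first with room is drive 3.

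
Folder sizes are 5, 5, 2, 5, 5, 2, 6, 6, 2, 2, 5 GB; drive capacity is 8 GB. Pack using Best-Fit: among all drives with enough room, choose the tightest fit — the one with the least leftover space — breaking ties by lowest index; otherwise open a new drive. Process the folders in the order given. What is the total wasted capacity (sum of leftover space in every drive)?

11

Put 5 GB in drive 1; 3 GB remain.
Put 5 GB in drive 2; 3 GB remain.
Put 2 GB in drive 1; 1 GB remain.
Put 5 GB in drive 3; 3 GB remain.
Put 5 GB in drive 4; 3 GB remain.
Put 2 GB in drive 2; 1 GB remain.
Put 6 GB in drive 5; 2 GB remain.
Put 6 GB in drive 6; 2 GB remain.
Put 2 GB in drive 5; 0 GB remain.
Put 2 GB in drive 6; 0 GB remain.
Put 5 GB in drive 7; 3 GB remain.
7 drives × 8 GB = 56 GB; used 45 GB; unused 11 GB.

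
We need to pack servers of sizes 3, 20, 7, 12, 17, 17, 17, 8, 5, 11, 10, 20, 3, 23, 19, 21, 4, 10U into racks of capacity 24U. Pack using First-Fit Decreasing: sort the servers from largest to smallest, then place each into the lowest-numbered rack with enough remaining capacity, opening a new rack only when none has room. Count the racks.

Sorted descending: 23, 21, 20, 20, 19, 17, 17, 17, 12, 11, 10, 10, 8, 7, 5, 4, 3, 3.
Put 23U in rack 1; 1U remain.
Put 21U in rack 2; 3U remain.
Put 20U in rack 3; 4U remain.
Put 20U in rack 4; 4U remain.
Put 19U in rack 5; 5U remain.
Put 17U in rack 6; 7U remain.
Put 17U in rack 7; 7U remain.
Put 17U in rack 8; 7U remain.
Put 12U in rack 9; 12U remain.
Put 11U in rack 9; 1U remain.
Put 10U in rack 10; 14U remain.
Put 10U in rack 10; 4U remain.
Put 8U in rack 11; 16U remain.
Put 7U in rack 6; 0U remain.
Put 5U in rack 5; 0U remain.
Put 4U in rack 3; 0U remain.
Put 3U in rack 2; 0U remain.
Put 3U in rack 4; 1U remain.
Final racks: [23] [21,3] [20,4] [20,3] [19,5] [17,7] [17] [17] [12,11] [10,10] [8].

11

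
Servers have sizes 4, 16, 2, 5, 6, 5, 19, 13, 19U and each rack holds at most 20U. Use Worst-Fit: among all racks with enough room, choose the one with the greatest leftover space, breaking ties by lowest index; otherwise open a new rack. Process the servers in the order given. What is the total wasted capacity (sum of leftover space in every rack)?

11

rack 1: place 4U, 16U left
rack 1: place 16U, 0U left
rack 2: place 2U, 18U left
rack 2: place 5U, 13U left
rack 2: place 6U, 7U left
rack 2: place 5U, 2U left
rack 3: place 19U, 1U left
rack 4: place 13U, 7U left
rack 5: place 19U, 1U left
5 racks × 20U = 100U; used 89U; unused 11U.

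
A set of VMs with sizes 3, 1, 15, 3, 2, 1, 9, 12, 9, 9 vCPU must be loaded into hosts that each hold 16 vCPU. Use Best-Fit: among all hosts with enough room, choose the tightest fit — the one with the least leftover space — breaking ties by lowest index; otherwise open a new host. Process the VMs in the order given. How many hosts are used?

6

Put 3 vCPU in host 1; 13 vCPU remain.
Put 1 vCPU in host 1; 12 vCPU remain.
Put 15 vCPU in host 2; 1 vCPU remain.
Put 3 vCPU in host 1; 9 vCPU remain.
Put 2 vCPU in host 1; 7 vCPU remain.
Put 1 vCPU in host 2; 0 vCPU remain.
Put 9 vCPU in host 3; 7 vCPU remain.
Put 12 vCPU in host 4; 4 vCPU remain.
Put 9 vCPU in host 5; 7 vCPU remain.
Put 9 vCPU in host 6; 7 vCPU remain.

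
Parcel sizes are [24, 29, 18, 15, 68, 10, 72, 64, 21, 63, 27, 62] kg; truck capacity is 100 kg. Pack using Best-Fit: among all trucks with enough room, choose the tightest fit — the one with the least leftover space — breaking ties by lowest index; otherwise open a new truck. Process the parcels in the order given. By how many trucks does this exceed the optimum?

1

Best-Fit: [24,29,18,15,10] [68,27] [72,21] [64] [63] [62] → 6 trucks.
Total size 473 kg; any packing needs at least ⌈473/100⌉ = 5 trucks.
An optimal packing achieves that bound: [72,27] [68,29] [64,24,10] [63,21,15] [62,18] → 5 trucks.
Excess: 6 − 5 = 1.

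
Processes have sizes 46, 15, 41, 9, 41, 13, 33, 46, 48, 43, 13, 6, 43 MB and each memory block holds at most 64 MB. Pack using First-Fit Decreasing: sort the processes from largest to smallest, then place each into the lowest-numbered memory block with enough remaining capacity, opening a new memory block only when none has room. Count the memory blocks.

Sorted descending: 48, 46, 46, 43, 43, 41, 41, 33, 15, 13, 13, 9, 6.
Put 48 MB in memory block 1; 16 MB remain.
Put 46 MB in memory block 2; 18 MB remain.
Put 46 MB in memory block 3; 18 MB remain.
Put 43 MB in memory block 4; 21 MB remain.
Put 43 MB in memory block 5; 21 MB remain.
Put 41 MB in memory block 6; 23 MB remain.
Put 41 MB in memory block 7; 23 MB remain.
Put 33 MB in memory block 8; 31 MB remain.
Put 15 MB in memory block 1; 1 MB remain.
Put 13 MB in memory block 2; 5 MB remain.
Put 13 MB in memory block 3; 5 MB remain.
Put 9 MB in memory block 4; 12 MB remain.
Put 6 MB in memory block 4; 6 MB remain.
Final memory blocks: [48,15] [46,13] [46,13] [43,9,6] [43] [41] [41] [33].

8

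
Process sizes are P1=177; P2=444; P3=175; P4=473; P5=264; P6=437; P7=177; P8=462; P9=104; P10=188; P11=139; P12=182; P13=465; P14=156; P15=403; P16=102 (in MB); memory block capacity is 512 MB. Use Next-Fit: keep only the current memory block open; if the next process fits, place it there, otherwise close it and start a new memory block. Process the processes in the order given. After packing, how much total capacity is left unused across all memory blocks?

2308

Put P1 (177 MB) in memory block 1; 335 MB remain.
Put P2 (444 MB) in memory block 2; 68 MB remain.
Put P3 (175 MB) in memory block 3; 337 MB remain.
Put P4 (473 MB) in memory block 4; 39 MB remain.
Put P5 (264 MB) in memory block 5; 248 MB remain.
Put P6 (437 MB) in memory block 6; 75 MB remain.
Put P7 (177 MB) in memory block 7; 335 MB remain.
Put P8 (462 MB) in memory block 8; 50 MB remain.
Put P9 (104 MB) in memory block 9; 408 MB remain.
Put P10 (188 MB) in memory block 9; 220 MB remain.
Put P11 (139 MB) in memory block 9; 81 MB remain.
Put P12 (182 MB) in memory block 10; 330 MB remain.
Put P13 (465 MB) in memory block 11; 47 MB remain.
Put P14 (156 MB) in memory block 12; 356 MB remain.
Put P15 (403 MB) in memory block 13; 109 MB remain.
Put P16 (102 MB) in memory block 13; 7 MB remain.
13 memory blocks × 512 MB = 6656 MB; used 4348 MB; unused 2308 MB.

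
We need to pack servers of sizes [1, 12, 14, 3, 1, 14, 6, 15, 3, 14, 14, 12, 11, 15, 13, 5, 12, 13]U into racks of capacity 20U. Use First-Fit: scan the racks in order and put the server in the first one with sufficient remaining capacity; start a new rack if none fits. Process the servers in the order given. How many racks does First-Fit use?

1U → rack 1 (remaining 19U)
12U → rack 1 (remaining 7U)
14U → rack 2 (remaining 6U)
3U → rack 1 (remaining 4U)
1U → rack 1 (remaining 3U)
14U → rack 3 (remaining 6U)
6U → rack 2 (remaining 0U)
15U → rack 4 (remaining 5U)
3U → rack 1 (remaining 0U)
14U → rack 5 (remaining 6U)
14U → rack 6 (remaining 6U)
12U → rack 7 (remaining 8U)
11U → rack 8 (remaining 9U)
15U → rack 9 (remaining 5U)
13U → rack 10 (remaining 7U)
5U → rack 3 (remaining 1U)
12U → rack 11 (remaining 8U)
13U → rack 12 (remaining 7U)

12 racks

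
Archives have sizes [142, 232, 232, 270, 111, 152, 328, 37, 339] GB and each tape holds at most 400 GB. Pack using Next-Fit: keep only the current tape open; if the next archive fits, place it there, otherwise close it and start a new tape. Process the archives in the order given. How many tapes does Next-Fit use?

Put 142 GB in tape 1; 258 GB remain.
Put 232 GB in tape 1; 26 GB remain.
Put 232 GB in tape 2; 168 GB remain.
Put 270 GB in tape 3; 130 GB remain.
Put 111 GB in tape 3; 19 GB remain.
Put 152 GB in tape 4; 248 GB remain.
Put 328 GB in tape 5; 72 GB remain.
Put 37 GB in tape 5; 35 GB remain.
Put 339 GB in tape 6; 61 GB remain.
Final tapes: [142,232] [232] [270,111] [152] [328,37] [339].

6 tapes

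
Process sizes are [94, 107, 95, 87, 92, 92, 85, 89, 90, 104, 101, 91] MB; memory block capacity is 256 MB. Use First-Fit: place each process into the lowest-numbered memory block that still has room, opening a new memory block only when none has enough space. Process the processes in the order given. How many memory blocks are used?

6

94 MB → memory block 1 (remaining 162 MB)
107 MB → memory block 1 (remaining 55 MB)
95 MB → memory block 2 (remaining 161 MB)
87 MB → memory block 2 (remaining 74 MB)
92 MB → memory block 3 (remaining 164 MB)
92 MB → memory block 3 (remaining 72 MB)
85 MB → memory block 4 (remaining 171 MB)
89 MB → memory block 4 (remaining 82 MB)
90 MB → memory block 5 (remaining 166 MB)
104 MB → memory block 5 (remaining 62 MB)
101 MB → memory block 6 (remaining 155 MB)
91 MB → memory block 6 (remaining 64 MB)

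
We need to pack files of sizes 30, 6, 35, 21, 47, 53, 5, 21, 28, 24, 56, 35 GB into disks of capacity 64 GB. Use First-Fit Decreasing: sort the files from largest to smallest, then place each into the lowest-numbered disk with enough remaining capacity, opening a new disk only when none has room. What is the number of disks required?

Sorted descending: 56, 53, 47, 35, 35, 30, 28, 24, 21, 21, 6, 5.
disk 1: place 56 GB, 8 GB left
disk 2: place 53 GB, 11 GB left
disk 3: place 47 GB, 17 GB left
disk 4: place 35 GB, 29 GB left
disk 5: place 35 GB, 29 GB left
disk 6: place 30 GB, 34 GB left
disk 4: place 28 GB, 1 GB left
disk 5: place 24 GB, 5 GB left
disk 6: place 21 GB, 13 GB left
disk 7: place 21 GB, 43 GB left
disk 1: place 6 GB, 2 GB left
disk 2: place 5 GB, 6 GB left
Final disks: [56,6] [53,5] [47] [35,28] [35,24] [30,21] [21].

7 disks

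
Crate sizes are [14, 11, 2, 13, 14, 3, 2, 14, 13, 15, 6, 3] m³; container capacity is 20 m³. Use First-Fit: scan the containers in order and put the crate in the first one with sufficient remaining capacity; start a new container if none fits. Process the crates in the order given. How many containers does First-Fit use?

7

14 m³ → container 1 (remaining 6 m³)
11 m³ → container 2 (remaining 9 m³)
2 m³ → container 1 (remaining 4 m³)
13 m³ → container 3 (remaining 7 m³)
14 m³ → container 4 (remaining 6 m³)
3 m³ → container 1 (remaining 1 m³)
2 m³ → container 2 (remaining 7 m³)
14 m³ → container 5 (remaining 6 m³)
13 m³ → container 6 (remaining 7 m³)
15 m³ → container 7 (remaining 5 m³)
6 m³ → container 2 (remaining 1 m³)
3 m³ → container 3 (remaining 4 m³)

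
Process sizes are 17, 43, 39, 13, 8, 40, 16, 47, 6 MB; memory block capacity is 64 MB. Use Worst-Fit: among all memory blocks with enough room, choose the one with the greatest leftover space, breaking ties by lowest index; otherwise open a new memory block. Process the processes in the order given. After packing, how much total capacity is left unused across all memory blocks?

27

17 MB → memory block 1 (remaining 47 MB)
43 MB → memory block 1 (remaining 4 MB)
39 MB → memory block 2 (remaining 25 MB)
13 MB → memory block 2 (remaining 12 MB)
8 MB → memory block 2 (remaining 4 MB)
40 MB → memory block 3 (remaining 24 MB)
16 MB → memory block 3 (remaining 8 MB)
47 MB → memory block 4 (remaining 17 MB)
6 MB → memory block 4 (remaining 11 MB)
4 memory blocks × 64 MB = 256 MB; used 229 MB; unused 27 MB.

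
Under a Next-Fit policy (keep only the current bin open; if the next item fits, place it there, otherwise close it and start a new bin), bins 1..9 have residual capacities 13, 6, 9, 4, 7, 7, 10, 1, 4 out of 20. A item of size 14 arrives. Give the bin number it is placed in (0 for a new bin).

Next-Fit only looks at bin 9, which has 4 free.
14 does not fit, so a new bin is opened.

0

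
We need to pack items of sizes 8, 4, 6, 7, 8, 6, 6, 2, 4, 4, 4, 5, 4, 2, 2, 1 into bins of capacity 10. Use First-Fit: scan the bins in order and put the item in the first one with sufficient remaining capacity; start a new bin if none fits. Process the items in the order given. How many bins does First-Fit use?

8 bins

8 → bin 1 (remaining 2)
4 → bin 2 (remaining 6)
6 → bin 2 (remaining 0)
7 → bin 3 (remaining 3)
8 → bin 4 (remaining 2)
6 → bin 5 (remaining 4)
6 → bin 6 (remaining 4)
2 → bin 1 (remaining 0)
4 → bin 5 (remaining 0)
4 → bin 6 (remaining 0)
4 → bin 7 (remaining 6)
5 → bin 7 (remaining 1)
4 → bin 8 (remaining 6)
2 → bin 3 (remaining 1)
2 → bin 4 (remaining 0)
1 → bin 3 (remaining 0)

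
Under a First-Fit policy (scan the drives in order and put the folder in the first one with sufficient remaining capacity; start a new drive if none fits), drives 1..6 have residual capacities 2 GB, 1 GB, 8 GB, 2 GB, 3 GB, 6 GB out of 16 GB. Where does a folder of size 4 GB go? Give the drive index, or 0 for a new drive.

3

Drives with room: drive 3 (8 GB), drive 6 (6 GB).
The first with room is drive 3.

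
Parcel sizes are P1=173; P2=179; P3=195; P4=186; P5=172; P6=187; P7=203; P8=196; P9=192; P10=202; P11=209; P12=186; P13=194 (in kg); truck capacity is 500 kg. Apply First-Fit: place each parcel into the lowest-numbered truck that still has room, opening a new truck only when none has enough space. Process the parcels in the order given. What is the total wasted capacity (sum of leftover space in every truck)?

Put P1 (173 kg) in truck 1; 327 kg remain.
Put P2 (179 kg) in truck 1; 148 kg remain.
Put P3 (195 kg) in truck 2; 305 kg remain.
Put P4 (186 kg) in truck 2; 119 kg remain.
Put P5 (172 kg) in truck 3; 328 kg remain.
Put P6 (187 kg) in truck 3; 141 kg remain.
Put P7 (203 kg) in truck 4; 297 kg remain.
Put P8 (196 kg) in truck 4; 101 kg remain.
Put P9 (192 kg) in truck 5; 308 kg remain.
Put P10 (202 kg) in truck 5; 106 kg remain.
Put P11 (209 kg) in truck 6; 291 kg remain.
Put P12 (186 kg) in truck 6; 105 kg remain.
Put P13 (194 kg) in truck 7; 306 kg remain.
7 trucks × 500 kg = 3500 kg; used 2474 kg; unused 1026 kg.

1026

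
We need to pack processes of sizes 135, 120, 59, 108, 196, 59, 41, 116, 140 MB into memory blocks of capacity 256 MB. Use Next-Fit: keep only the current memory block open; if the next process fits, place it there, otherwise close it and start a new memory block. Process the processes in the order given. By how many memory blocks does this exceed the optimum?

1

Next-Fit: [135,120] [59,108] [196,59] [41,116] [140] → 5 memory blocks.
Total size 974 MB; any packing needs at least ⌈974/256⌉ = 4 memory blocks.
An optimal packing achieves that bound: [196,59] [140,116] [135,120] [108,59,41] → 4 memory blocks.
Excess: 5 − 4 = 1.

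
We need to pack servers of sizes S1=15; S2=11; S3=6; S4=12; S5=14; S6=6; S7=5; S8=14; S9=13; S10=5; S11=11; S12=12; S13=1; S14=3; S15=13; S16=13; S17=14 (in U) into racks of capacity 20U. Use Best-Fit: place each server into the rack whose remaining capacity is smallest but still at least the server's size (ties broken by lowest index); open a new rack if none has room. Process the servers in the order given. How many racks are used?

rack 1: place S1 (15U), 5U left
rack 2: place S2 (11U), 9U left
rack 2: place S3 (6U), 3U left
rack 3: place S4 (12U), 8U left
rack 4: place S5 (14U), 6U left
rack 4: place S6 (6U), 0U left
rack 1: place S7 (5U), 0U left
rack 5: place S8 (14U), 6U left
rack 6: place S9 (13U), 7U left
rack 5: place S10 (5U), 1U left
rack 7: place S11 (11U), 9U left
rack 8: place S12 (12U), 8U left
rack 5: place S13 (1U), 0U left
rack 2: place S14 (3U), 0U left
rack 9: place S15 (13U), 7U left
rack 10: place S16 (13U), 7U left
rack 11: place S17 (14U), 6U left
Final racks: [15,5] [11,6,3] [12] [14,6] [14,5,1] [13] [11] [12] [13] [13] [14].

11 racks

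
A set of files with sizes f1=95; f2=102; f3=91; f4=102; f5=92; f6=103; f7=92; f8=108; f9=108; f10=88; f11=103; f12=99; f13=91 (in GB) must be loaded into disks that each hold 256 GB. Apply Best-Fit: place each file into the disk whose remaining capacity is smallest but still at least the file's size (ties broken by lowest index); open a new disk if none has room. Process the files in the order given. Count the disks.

7

disk 1: place f1 (95 GB), 161 GB left
disk 1: place f2 (102 GB), 59 GB left
disk 2: place f3 (91 GB), 165 GB left
disk 2: place f4 (102 GB), 63 GB left
disk 3: place f5 (92 GB), 164 GB left
disk 3: place f6 (103 GB), 61 GB left
disk 4: place f7 (92 GB), 164 GB left
disk 4: place f8 (108 GB), 56 GB left
disk 5: place f9 (108 GB), 148 GB left
disk 5: place f10 (88 GB), 60 GB left
disk 6: place f11 (103 GB), 153 GB left
disk 6: place f12 (99 GB), 54 GB left
disk 7: place f13 (91 GB), 165 GB left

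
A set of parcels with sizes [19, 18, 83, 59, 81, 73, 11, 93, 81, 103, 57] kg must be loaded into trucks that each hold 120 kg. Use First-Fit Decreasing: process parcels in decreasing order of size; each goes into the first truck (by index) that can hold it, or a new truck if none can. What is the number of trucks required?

Sorted descending: 103, 93, 83, 81, 81, 73, 59, 57, 19, 18, 11.
103 kg → truck 1 (remaining 17 kg)
93 kg → truck 2 (remaining 27 kg)
83 kg → truck 3 (remaining 37 kg)
81 kg → truck 4 (remaining 39 kg)
81 kg → truck 5 (remaining 39 kg)
73 kg → truck 6 (remaining 47 kg)
59 kg → truck 7 (remaining 61 kg)
57 kg → truck 7 (remaining 4 kg)
19 kg → truck 2 (remaining 8 kg)
18 kg → truck 3 (remaining 19 kg)
11 kg → truck 1 (remaining 6 kg)
Final trucks: [103,11] [93,19] [83,18] [81] [81] [73] [59,57].

7 trucks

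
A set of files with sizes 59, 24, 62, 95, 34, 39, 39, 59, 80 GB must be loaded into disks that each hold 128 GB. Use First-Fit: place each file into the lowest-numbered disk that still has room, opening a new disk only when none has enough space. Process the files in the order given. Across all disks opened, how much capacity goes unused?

149

59 GB → disk 1 (remaining 69 GB)
24 GB → disk 1 (remaining 45 GB)
62 GB → disk 2 (remaining 66 GB)
95 GB → disk 3 (remaining 33 GB)
34 GB → disk 1 (remaining 11 GB)
39 GB → disk 2 (remaining 27 GB)
39 GB → disk 4 (remaining 89 GB)
59 GB → disk 4 (remaining 30 GB)
80 GB → disk 5 (remaining 48 GB)
5 disks × 128 GB = 640 GB; used 491 GB; unused 149 GB.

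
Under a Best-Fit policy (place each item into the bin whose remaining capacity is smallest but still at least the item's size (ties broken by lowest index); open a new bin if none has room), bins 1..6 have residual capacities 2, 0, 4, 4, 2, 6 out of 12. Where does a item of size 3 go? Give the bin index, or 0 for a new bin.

Bins with room: bin 3 (4), bin 4 (4), bin 6 (6).
Tightest fit is bin 3 with 4 free.

3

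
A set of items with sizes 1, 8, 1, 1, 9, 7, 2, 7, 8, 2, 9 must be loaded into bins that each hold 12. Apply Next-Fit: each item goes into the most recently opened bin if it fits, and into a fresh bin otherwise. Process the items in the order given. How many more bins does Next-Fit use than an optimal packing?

0

Next-Fit: [1,8,1,1] [9] [7,2] [7] [8,2] [9] → 6 bins.
6 items exceed 6 (half the capacity), and no two of those can share a bin, so at least 6 bins are needed.
So 6 is already optimal.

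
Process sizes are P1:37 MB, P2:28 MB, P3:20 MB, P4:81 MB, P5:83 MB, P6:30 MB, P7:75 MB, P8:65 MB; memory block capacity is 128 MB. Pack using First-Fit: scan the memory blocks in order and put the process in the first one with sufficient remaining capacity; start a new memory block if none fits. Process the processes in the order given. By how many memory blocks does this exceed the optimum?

1

First-Fit: [37,28,20,30] [81] [83] [75] [65] → 5 memory blocks.
Total size 419 MB; any packing needs at least ⌈419/128⌉ = 4 memory blocks.
An optimal packing achieves that bound: [83,37] [81,30] [75,28,20] [65] → 4 memory blocks.
Excess: 5 − 4 = 1.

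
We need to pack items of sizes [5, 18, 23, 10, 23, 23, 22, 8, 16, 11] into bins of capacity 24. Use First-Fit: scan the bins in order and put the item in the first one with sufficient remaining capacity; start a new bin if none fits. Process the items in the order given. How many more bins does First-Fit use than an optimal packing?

First-Fit: [5,18] [23] [10,8] [23] [23] [22] [16] [11] → 8 bins.
Total size 159; any packing needs at least ⌈159/24⌉ = 7 bins.
An optimal packing achieves that bound: [23] [23] [23] [22] [18,5] [16,8] [11,10] → 7 bins.
Excess: 8 − 7 = 1.

1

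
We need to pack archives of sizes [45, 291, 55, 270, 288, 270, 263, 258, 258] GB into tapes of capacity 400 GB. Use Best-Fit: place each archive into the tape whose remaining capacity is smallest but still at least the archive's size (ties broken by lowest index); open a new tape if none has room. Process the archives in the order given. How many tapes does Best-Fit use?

45 GB → tape 1 (remaining 355 GB)
291 GB → tape 1 (remaining 64 GB)
55 GB → tape 1 (remaining 9 GB)
270 GB → tape 2 (remaining 130 GB)
288 GB → tape 3 (remaining 112 GB)
270 GB → tape 4 (remaining 130 GB)
263 GB → tape 5 (remaining 137 GB)
258 GB → tape 6 (remaining 142 GB)
258 GB → tape 7 (remaining 142 GB)
Final tapes: [45,291,55] [270] [288] [270] [263] [258] [258].

7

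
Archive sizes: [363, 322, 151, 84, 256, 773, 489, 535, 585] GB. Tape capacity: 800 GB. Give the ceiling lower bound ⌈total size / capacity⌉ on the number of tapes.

Total size = 363 + 322 + 151 + 84 + 256 + 773 + 489 + 535 + 585 = 3558 GB.
⌈3558 / 800⌉ = 5.

5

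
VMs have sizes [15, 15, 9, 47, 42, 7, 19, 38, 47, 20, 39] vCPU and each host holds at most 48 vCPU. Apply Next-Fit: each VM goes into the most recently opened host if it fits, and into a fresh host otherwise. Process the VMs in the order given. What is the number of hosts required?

8

host 1: place 15 vCPU, 33 vCPU left
host 1: place 15 vCPU, 18 vCPU left
host 1: place 9 vCPU, 9 vCPU left
host 2: place 47 vCPU, 1 vCPU left
host 3: place 42 vCPU, 6 vCPU left
host 4: place 7 vCPU, 41 vCPU left
host 4: place 19 vCPU, 22 vCPU left
host 5: place 38 vCPU, 10 vCPU left
host 6: place 47 vCPU, 1 vCPU left
host 7: place 20 vCPU, 28 vCPU left
host 8: place 39 vCPU, 9 vCPU left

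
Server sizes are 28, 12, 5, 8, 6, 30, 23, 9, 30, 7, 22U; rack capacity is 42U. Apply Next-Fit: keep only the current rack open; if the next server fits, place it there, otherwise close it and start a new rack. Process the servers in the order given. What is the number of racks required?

6

Put 28U in rack 1; 14U remain.
Put 12U in rack 1; 2U remain.
Put 5U in rack 2; 37U remain.
Put 8U in rack 2; 29U remain.
Put 6U in rack 2; 23U remain.
Put 30U in rack 3; 12U remain.
Put 23U in rack 4; 19U remain.
Put 9U in rack 4; 10U remain.
Put 30U in rack 5; 12U remain.
Put 7U in rack 5; 5U remain.
Put 22U in rack 6; 20U remain.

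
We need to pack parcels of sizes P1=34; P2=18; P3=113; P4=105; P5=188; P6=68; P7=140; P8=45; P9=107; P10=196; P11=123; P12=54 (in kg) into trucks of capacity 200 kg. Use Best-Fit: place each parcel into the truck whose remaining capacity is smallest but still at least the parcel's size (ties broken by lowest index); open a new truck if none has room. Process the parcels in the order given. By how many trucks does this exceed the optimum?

0

Best-Fit: [34,18,113] [105,68] [188] [140,45] [107] [196] [123,54] → 7 trucks.
7 parcels exceed 100 kg (half the capacity), and no two of those can share a truck, so at least 7 trucks are needed.
So 7 is already optimal.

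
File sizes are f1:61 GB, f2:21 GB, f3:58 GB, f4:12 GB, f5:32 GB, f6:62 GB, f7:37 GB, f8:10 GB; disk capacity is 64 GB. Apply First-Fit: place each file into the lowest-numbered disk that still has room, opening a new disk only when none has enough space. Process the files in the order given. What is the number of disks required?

6 disks

Put f1 (61 GB) in disk 1; 3 GB remain.
Put f2 (21 GB) in disk 2; 43 GB remain.
Put f3 (58 GB) in disk 3; 6 GB remain.
Put f4 (12 GB) in disk 2; 31 GB remain.
Put f5 (32 GB) in disk 4; 32 GB remain.
Put f6 (62 GB) in disk 5; 2 GB remain.
Put f7 (37 GB) in disk 6; 27 GB remain.
Put f8 (10 GB) in disk 2; 21 GB remain.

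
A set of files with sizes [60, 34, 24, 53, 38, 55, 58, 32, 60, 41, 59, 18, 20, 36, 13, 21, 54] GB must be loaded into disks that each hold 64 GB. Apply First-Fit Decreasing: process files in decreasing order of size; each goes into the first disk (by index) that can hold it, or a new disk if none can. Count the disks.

Sorted descending: 60, 60, 59, 58, 55, 54, 53, 41, 38, 36, 34, 32, 24, 21, 20, 18, 13.
60 GB → disk 1 (remaining 4 GB)
60 GB → disk 2 (remaining 4 GB)
59 GB → disk 3 (remaining 5 GB)
58 GB → disk 4 (remaining 6 GB)
55 GB → disk 5 (remaining 9 GB)
54 GB → disk 6 (remaining 10 GB)
53 GB → disk 7 (remaining 11 GB)
41 GB → disk 8 (remaining 23 GB)
38 GB → disk 9 (remaining 26 GB)
36 GB → disk 10 (remaining 28 GB)
34 GB → disk 11 (remaining 30 GB)
32 GB → disk 12 (remaining 32 GB)
24 GB → disk 9 (remaining 2 GB)
21 GB → disk 8 (remaining 2 GB)
20 GB → disk 10 (remaining 8 GB)
18 GB → disk 11 (remaining 12 GB)
13 GB → disk 12 (remaining 19 GB)
Final disks: [60] [60] [59] [58] [55] [54] [53] [41,21] [38,24] [36,20] [34,18] [32,13].

12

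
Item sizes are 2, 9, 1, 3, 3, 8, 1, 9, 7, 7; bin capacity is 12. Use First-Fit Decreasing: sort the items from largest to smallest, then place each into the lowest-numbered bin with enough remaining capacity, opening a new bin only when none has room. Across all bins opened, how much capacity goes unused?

10

Sorted descending: 9, 9, 8, 7, 7, 3, 3, 2, 1, 1.
9 → bin 1 (remaining 3)
9 → bin 2 (remaining 3)
8 → bin 3 (remaining 4)
7 → bin 4 (remaining 5)
7 → bin 5 (remaining 5)
3 → bin 1 (remaining 0)
3 → bin 2 (remaining 0)
2 → bin 3 (remaining 2)
1 → bin 3 (remaining 1)
1 → bin 3 (remaining 0)
5 bins × 12 = 60; used 50; unused 10.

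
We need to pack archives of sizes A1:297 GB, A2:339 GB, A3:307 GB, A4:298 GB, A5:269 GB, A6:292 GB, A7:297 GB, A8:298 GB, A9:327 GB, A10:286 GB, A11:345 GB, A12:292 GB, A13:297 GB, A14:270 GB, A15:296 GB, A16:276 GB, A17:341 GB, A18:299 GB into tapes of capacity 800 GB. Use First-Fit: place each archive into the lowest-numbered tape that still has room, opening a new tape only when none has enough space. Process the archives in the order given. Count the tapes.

9 tapes

Put A1 (297 GB) in tape 1; 503 GB remain.
Put A2 (339 GB) in tape 1; 164 GB remain.
Put A3 (307 GB) in tape 2; 493 GB remain.
Put A4 (298 GB) in tape 2; 195 GB remain.
Put A5 (269 GB) in tape 3; 531 GB remain.
Put A6 (292 GB) in tape 3; 239 GB remain.
Put A7 (297 GB) in tape 4; 503 GB remain.
Put A8 (298 GB) in tape 4; 205 GB remain.
Put A9 (327 GB) in tape 5; 473 GB remain.
Put A10 (286 GB) in tape 5; 187 GB remain.
Put A11 (345 GB) in tape 6; 455 GB remain.
Put A12 (292 GB) in tape 6; 163 GB remain.
Put A13 (297 GB) in tape 7; 503 GB remain.
Put A14 (270 GB) in tape 7; 233 GB remain.
Put A15 (296 GB) in tape 8; 504 GB remain.
Put A16 (276 GB) in tape 8; 228 GB remain.
Put A17 (341 GB) in tape 9; 459 GB remain.
Put A18 (299 GB) in tape 9; 160 GB remain.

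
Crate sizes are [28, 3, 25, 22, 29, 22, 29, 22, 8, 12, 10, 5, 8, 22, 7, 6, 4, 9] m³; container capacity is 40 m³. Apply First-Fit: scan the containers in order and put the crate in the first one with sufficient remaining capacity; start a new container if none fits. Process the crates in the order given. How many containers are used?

8 containers

28 m³ → container 1 (remaining 12 m³)
3 m³ → container 1 (remaining 9 m³)
25 m³ → container 2 (remaining 15 m³)
22 m³ → container 3 (remaining 18 m³)
29 m³ → container 4 (remaining 11 m³)
22 m³ → container 5 (remaining 18 m³)
29 m³ → container 6 (remaining 11 m³)
22 m³ → container 7 (remaining 18 m³)
8 m³ → container 1 (remaining 1 m³)
12 m³ → container 2 (remaining 3 m³)
10 m³ → container 3 (remaining 8 m³)
5 m³ → container 3 (remaining 3 m³)
8 m³ → container 4 (remaining 3 m³)
22 m³ → container 8 (remaining 18 m³)
7 m³ → container 5 (remaining 11 m³)
6 m³ → container 5 (remaining 5 m³)
4 m³ → container 5 (remaining 1 m³)
9 m³ → container 6 (remaining 2 m³)
Final containers: [28,3,8] [25,12] [22,10,5] [29,8] [22,7,6,4] [29,9] [22] [22].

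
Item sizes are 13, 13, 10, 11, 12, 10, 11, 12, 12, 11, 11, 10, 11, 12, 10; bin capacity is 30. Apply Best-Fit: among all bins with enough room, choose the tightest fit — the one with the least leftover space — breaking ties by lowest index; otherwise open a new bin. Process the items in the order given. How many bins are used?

8 bins

Put 13 in bin 1; 17 remain.
Put 13 in bin 1; 4 remain.
Put 10 in bin 2; 20 remain.
Put 11 in bin 2; 9 remain.
Put 12 in bin 3; 18 remain.
Put 10 in bin 3; 8 remain.
Put 11 in bin 4; 19 remain.
Put 12 in bin 4; 7 remain.
Put 12 in bin 5; 18 remain.
Put 11 in bin 5; 7 remain.
Put 11 in bin 6; 19 remain.
Put 10 in bin 6; 9 remain.
Put 11 in bin 7; 19 remain.
Put 12 in bin 7; 7 remain.
Put 10 in bin 8; 20 remain.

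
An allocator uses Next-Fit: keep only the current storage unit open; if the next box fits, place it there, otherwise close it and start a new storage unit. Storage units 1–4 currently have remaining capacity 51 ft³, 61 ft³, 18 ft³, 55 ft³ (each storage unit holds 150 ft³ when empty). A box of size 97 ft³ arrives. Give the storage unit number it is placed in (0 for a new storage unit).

Next-Fit only looks at storage unit 4, which has 55 ft³ free.
97 ft³ does not fit, so a new storage unit is opened.

0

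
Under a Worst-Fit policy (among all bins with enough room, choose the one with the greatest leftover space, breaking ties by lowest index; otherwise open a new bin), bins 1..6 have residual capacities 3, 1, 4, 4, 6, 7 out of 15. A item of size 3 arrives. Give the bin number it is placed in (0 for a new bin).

6

Bins with room: bin 1 (3), bin 3 (4), bin 4 (4), bin 5 (6), bin 6 (7).
Most room is bin 6 with 7 free.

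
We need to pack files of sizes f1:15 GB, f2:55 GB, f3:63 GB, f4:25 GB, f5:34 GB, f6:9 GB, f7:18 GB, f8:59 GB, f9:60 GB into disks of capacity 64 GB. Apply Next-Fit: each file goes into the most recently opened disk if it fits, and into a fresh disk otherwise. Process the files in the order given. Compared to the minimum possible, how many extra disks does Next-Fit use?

Next-Fit: [15] [55] [63] [25,34] [9,18] [59] [60] → 7 disks.
Total size 338 GB; any packing needs at least ⌈338/64⌉ = 6 disks.
An optimal packing achieves that bound: [63] [60] [59] [55,9] [34,25] [18,15] → 6 disks.
Excess: 7 − 6 = 1.

1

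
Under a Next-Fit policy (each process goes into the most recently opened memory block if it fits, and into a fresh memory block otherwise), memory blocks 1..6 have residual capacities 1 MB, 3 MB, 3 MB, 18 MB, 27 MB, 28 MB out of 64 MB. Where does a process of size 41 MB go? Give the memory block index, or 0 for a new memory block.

0

Next-Fit only looks at memory block 6, which has 28 MB free.
41 MB does not fit, so a new memory block is opened.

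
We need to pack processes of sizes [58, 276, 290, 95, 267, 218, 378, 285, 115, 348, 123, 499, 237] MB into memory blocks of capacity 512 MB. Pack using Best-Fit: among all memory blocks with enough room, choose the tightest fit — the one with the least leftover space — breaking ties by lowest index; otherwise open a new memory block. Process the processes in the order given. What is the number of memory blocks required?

7

Put 58 MB in memory block 1; 454 MB remain.
Put 276 MB in memory block 1; 178 MB remain.
Put 290 MB in memory block 2; 222 MB remain.
Put 95 MB in memory block 1; 83 MB remain.
Put 267 MB in memory block 3; 245 MB remain.
Put 218 MB in memory block 2; 4 MB remain.
Put 378 MB in memory block 4; 134 MB remain.
Put 285 MB in memory block 5; 227 MB remain.
Put 115 MB in memory block 4; 19 MB remain.
Put 348 MB in memory block 6; 164 MB remain.
Put 123 MB in memory block 6; 41 MB remain.
Put 499 MB in memory block 7; 13 MB remain.
Put 237 MB in memory block 3; 8 MB remain.
Final memory blocks: [58,276,95] [290,218] [267,237] [378,115] [285] [348,123] [499].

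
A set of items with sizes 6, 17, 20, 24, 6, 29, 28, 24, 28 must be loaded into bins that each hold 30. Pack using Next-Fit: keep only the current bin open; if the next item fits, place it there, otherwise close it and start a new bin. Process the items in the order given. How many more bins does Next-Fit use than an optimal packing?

0

Next-Fit: [6,17] [20] [24,6] [29] [28] [24] [28] → 7 bins.
Total size 182; any packing needs at least ⌈182/30⌉ = 7 bins.
So 7 is already optimal.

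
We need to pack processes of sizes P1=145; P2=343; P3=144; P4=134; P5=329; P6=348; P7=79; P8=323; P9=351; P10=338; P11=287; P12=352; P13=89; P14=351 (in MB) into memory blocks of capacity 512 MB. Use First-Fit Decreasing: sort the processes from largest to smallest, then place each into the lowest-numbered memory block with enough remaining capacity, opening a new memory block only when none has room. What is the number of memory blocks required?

9

Sorted descending: 352, 351, 351, 348, 343, 338, 329, 323, 287, 145, 144, 134, 89, 79.
Put 352 MB in memory block 1; 160 MB remain.
Put 351 MB in memory block 2; 161 MB remain.
Put 351 MB in memory block 3; 161 MB remain.
Put 348 MB in memory block 4; 164 MB remain.
Put 343 MB in memory block 5; 169 MB remain.
Put 338 MB in memory block 6; 174 MB remain.
Put 329 MB in memory block 7; 183 MB remain.
Put 323 MB in memory block 8; 189 MB remain.
Put 287 MB in memory block 9; 225 MB remain.
Put 145 MB in memory block 1; 15 MB remain.
Put 144 MB in memory block 2; 17 MB remain.
Put 134 MB in memory block 3; 27 MB remain.
Put 89 MB in memory block 4; 75 MB remain.
Put 79 MB in memory block 5; 90 MB remain.
Final memory blocks: [352,145] [351,144] [351,134] [348,89] [343,79] [338] [329] [323] [287].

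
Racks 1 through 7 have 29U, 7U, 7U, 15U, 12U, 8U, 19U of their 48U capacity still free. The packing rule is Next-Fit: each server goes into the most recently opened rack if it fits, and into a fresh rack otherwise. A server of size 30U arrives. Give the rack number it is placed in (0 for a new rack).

0

Next-Fit only looks at rack 7, which has 19U free.
30U does not fit, so a new rack is opened.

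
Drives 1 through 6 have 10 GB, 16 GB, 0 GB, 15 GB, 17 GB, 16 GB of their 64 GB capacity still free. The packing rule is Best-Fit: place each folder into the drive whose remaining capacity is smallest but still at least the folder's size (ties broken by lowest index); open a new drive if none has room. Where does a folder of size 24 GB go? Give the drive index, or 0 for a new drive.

0

No drive has ≥ 24 GB free, so a new drive is opened.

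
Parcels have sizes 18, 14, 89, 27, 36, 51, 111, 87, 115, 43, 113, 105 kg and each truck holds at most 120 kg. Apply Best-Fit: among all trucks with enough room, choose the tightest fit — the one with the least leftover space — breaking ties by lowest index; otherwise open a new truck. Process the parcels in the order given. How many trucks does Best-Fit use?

truck 1: place 18 kg, 102 kg left
truck 1: place 14 kg, 88 kg left
truck 2: place 89 kg, 31 kg left
truck 2: place 27 kg, 4 kg left
truck 1: place 36 kg, 52 kg left
truck 1: place 51 kg, 1 kg left
truck 3: place 111 kg, 9 kg left
truck 4: place 87 kg, 33 kg left
truck 5: place 115 kg, 5 kg left
truck 6: place 43 kg, 77 kg left
truck 7: place 113 kg, 7 kg left
truck 8: place 105 kg, 15 kg left

8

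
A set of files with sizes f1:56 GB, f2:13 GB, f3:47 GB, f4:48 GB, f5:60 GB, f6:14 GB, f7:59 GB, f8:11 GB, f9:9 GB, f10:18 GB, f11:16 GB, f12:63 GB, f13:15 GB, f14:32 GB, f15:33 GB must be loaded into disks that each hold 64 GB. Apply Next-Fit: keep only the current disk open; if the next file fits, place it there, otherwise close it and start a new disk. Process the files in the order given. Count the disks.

10

disk 1: place f1 (56 GB), 8 GB left
disk 2: place f2 (13 GB), 51 GB left
disk 2: place f3 (47 GB), 4 GB left
disk 3: place f4 (48 GB), 16 GB left
disk 4: place f5 (60 GB), 4 GB left
disk 5: place f6 (14 GB), 50 GB left
disk 6: place f7 (59 GB), 5 GB left
disk 7: place f8 (11 GB), 53 GB left
disk 7: place f9 (9 GB), 44 GB left
disk 7: place f10 (18 GB), 26 GB left
disk 7: place f11 (16 GB), 10 GB left
disk 8: place f12 (63 GB), 1 GB left
disk 9: place f13 (15 GB), 49 GB left
disk 9: place f14 (32 GB), 17 GB left
disk 10: place f15 (33 GB), 31 GB left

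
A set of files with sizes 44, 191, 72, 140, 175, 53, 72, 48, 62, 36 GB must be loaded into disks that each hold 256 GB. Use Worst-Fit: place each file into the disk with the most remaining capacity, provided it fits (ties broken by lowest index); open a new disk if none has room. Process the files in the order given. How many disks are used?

44 GB → disk 1 (remaining 212 GB)
191 GB → disk 1 (remaining 21 GB)
72 GB → disk 2 (remaining 184 GB)
140 GB → disk 2 (remaining 44 GB)
175 GB → disk 3 (remaining 81 GB)
53 GB → disk 3 (remaining 28 GB)
72 GB → disk 4 (remaining 184 GB)
48 GB → disk 4 (remaining 136 GB)
62 GB → disk 4 (remaining 74 GB)
36 GB → disk 4 (remaining 38 GB)
Final disks: [44,191] [72,140] [175,53] [72,48,62,36].

4 disks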